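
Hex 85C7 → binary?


Each hex digit → 4 binary bits:
  8 = 1000
  5 = 0101
  C = 1100
  7 = 0111
Concatenate: 1000 0101 1100 0111
= 1000010111000111


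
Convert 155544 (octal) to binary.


Each octal digit → 3 binary bits:
  1 = 001
  5 = 101
  5 = 101
  5 = 101
  4 = 100
  4 = 100
Concatenate: 001 101 101 101 100 100
= 001101101101100100


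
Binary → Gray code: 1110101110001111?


Binary: 1110101110001111
Gray code: G = B XOR (B >> 1)
B >> 1 = 0111010111000111
1110101110001111 XOR 0111010111000111:
  1 XOR 0 = 1
  1 XOR 1 = 0
  1 XOR 1 = 0
  0 XOR 1 = 1
  1 XOR 0 = 1
  0 XOR 1 = 1
  1 XOR 0 = 1
  1 XOR 1 = 0
  1 XOR 1 = 0
  0 XOR 1 = 1
  0 XOR 0 = 0
  0 XOR 0 = 0
  1 XOR 0 = 1
  1 XOR 1 = 0
  1 XOR 1 = 0
  1 XOR 1 = 0
= 1001111001001000


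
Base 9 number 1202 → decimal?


Positional values (base 9):
  2 × 9^0 = 2 × 1 = 2
  0 × 9^1 = 0 × 9 = 0
  2 × 9^2 = 2 × 81 = 162
  1 × 9^3 = 1 × 729 = 729
Sum = 2 + 0 + 162 + 729
= 893


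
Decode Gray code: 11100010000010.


Gray code: 11100010000010
MSB stays the same: 1
Each subsequent bit = prev_binary XOR current_gray:
  B[1] = 1 XOR 1 = 0
  B[2] = 0 XOR 1 = 1
  B[3] = 1 XOR 0 = 1
  B[4] = 1 XOR 0 = 1
  B[5] = 1 XOR 0 = 1
  B[6] = 1 XOR 1 = 0
  B[7] = 0 XOR 0 = 0
  B[8] = 0 XOR 0 = 0
  B[9] = 0 XOR 0 = 0
  B[10] = 0 XOR 0 = 0
  B[11] = 0 XOR 0 = 0
  B[12] = 0 XOR 1 = 1
  B[13] = 1 XOR 0 = 1
= 10111100000011 (12035 decimal)


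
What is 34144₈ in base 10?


Positional values:
Position 0: 4 × 8^0 = 4
Position 1: 4 × 8^1 = 32
Position 2: 1 × 8^2 = 64
Position 3: 4 × 8^3 = 2048
Position 4: 3 × 8^4 = 12288
Sum = 4 + 32 + 64 + 2048 + 12288
= 14436


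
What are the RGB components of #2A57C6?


Hex: #2A57C6
R = 2A₁₆ = 42
G = 57₁₆ = 87
B = C6₁₆ = 198
= RGB(42, 87, 198)


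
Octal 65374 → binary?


Each octal digit → 3 binary bits:
  6 = 110
  5 = 101
  3 = 011
  7 = 111
  4 = 100
Concatenate: 110 101 011 111 100
= 110101011111100


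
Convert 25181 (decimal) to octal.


Divide by 8 repeatedly:
25181 ÷ 8 = 3147 remainder 5
3147 ÷ 8 = 393 remainder 3
393 ÷ 8 = 49 remainder 1
49 ÷ 8 = 6 remainder 1
6 ÷ 8 = 0 remainder 6
Reading remainders bottom-up:
= 0o61135


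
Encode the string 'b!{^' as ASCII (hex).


String: 'b!{^'  (4 characters)
Per-character ASCII lookup:
  'b': lowercase starts at 97: 'b' = 97 + 1 = 98 → 0x62
  '!': special character: '!' = 33 → 0x21
  '{': special character: '{' = 123 → 0x7B
  '^': special character: '^' = 94 → 0x5E
= 0x62 0x21 0x7B 0x5E


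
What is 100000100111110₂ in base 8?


Group into 3-bit groups: 100000100111110
  100 = 4
  000 = 0
  100 = 4
  111 = 7
  110 = 6
= 0o40476


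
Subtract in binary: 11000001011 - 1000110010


Align and subtract column by column (LSB to MSB, borrowing when needed):
  11000001011
- 01000110010
  -----------
  col 0: (1 - 0 borrow-in) - 0 → 1 - 0 = 1, borrow out 0
  col 1: (1 - 0 borrow-in) - 1 → 1 - 1 = 0, borrow out 0
  col 2: (0 - 0 borrow-in) - 0 → 0 - 0 = 0, borrow out 0
  col 3: (1 - 0 borrow-in) - 0 → 1 - 0 = 1, borrow out 0
  col 4: (0 - 0 borrow-in) - 1 → borrow from next column: (0+2) - 1 = 1, borrow out 1
  col 5: (0 - 1 borrow-in) - 1 → borrow from next column: (-1+2) - 1 = 0, borrow out 1
  col 6: (0 - 1 borrow-in) - 0 → borrow from next column: (-1+2) - 0 = 1, borrow out 1
  col 7: (0 - 1 borrow-in) - 0 → borrow from next column: (-1+2) - 0 = 1, borrow out 1
  col 8: (0 - 1 borrow-in) - 0 → borrow from next column: (-1+2) - 0 = 1, borrow out 1
  col 9: (1 - 1 borrow-in) - 1 → borrow from next column: (0+2) - 1 = 1, borrow out 1
  col 10: (1 - 1 borrow-in) - 0 → 0 - 0 = 0, borrow out 0
Reading bits MSB→LSB: 01111011001
Strip leading zeros: 1111011001
= 1111011001


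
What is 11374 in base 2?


Divide by 2 repeatedly:
11374 ÷ 2 = 5687 remainder 0
5687 ÷ 2 = 2843 remainder 1
2843 ÷ 2 = 1421 remainder 1
1421 ÷ 2 = 710 remainder 1
710 ÷ 2 = 355 remainder 0
355 ÷ 2 = 177 remainder 1
177 ÷ 2 = 88 remainder 1
88 ÷ 2 = 44 remainder 0
44 ÷ 2 = 22 remainder 0
22 ÷ 2 = 11 remainder 0
11 ÷ 2 = 5 remainder 1
5 ÷ 2 = 2 remainder 1
2 ÷ 2 = 1 remainder 0
1 ÷ 2 = 0 remainder 1
Reading remainders bottom-up:
= 10110001101110


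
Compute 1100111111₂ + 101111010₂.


Align and add column by column (LSB to MSB, carry propagating):
  01100111111
+ 00101111010
  -----------
  col 0: 1 + 0 + 0 (carry in) = 1 → bit 1, carry out 0
  col 1: 1 + 1 + 0 (carry in) = 2 → bit 0, carry out 1
  col 2: 1 + 0 + 1 (carry in) = 2 → bit 0, carry out 1
  col 3: 1 + 1 + 1 (carry in) = 3 → bit 1, carry out 1
  col 4: 1 + 1 + 1 (carry in) = 3 → bit 1, carry out 1
  col 5: 1 + 1 + 1 (carry in) = 3 → bit 1, carry out 1
  col 6: 0 + 1 + 1 (carry in) = 2 → bit 0, carry out 1
  col 7: 0 + 0 + 1 (carry in) = 1 → bit 1, carry out 0
  col 8: 1 + 1 + 0 (carry in) = 2 → bit 0, carry out 1
  col 9: 1 + 0 + 1 (carry in) = 2 → bit 0, carry out 1
  col 10: 0 + 0 + 1 (carry in) = 1 → bit 1, carry out 0
Reading bits MSB→LSB: 10010111001
Strip leading zeros: 10010111001
= 10010111001


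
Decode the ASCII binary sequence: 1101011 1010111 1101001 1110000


Codes (binary): 1101011 1010111 1101001 1110000
Per-code ASCII lookup:
  1101011 = 107  (range 97-122: lowercase, 107 - 97 = 10) → 'k'
  1010111 = 87  (range 65-90: uppercase, 87 - 65 = 22) → 'W'
  1101001 = 105  (range 97-122: lowercase, 105 - 97 = 8) → 'i'
  1110000 = 112  (range 97-122: lowercase, 112 - 97 = 15) → 'p'
= 'kWip'


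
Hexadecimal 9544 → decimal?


Positional values:
Position 0: 4 × 16^0 = 4 × 1 = 4
Position 1: 4 × 16^1 = 4 × 16 = 64
Position 2: 5 × 16^2 = 5 × 256 = 1280
Position 3: 9 × 16^3 = 9 × 4096 = 36864
Sum = 4 + 64 + 1280 + 36864
= 38212


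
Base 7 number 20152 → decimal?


Positional values (base 7):
  2 × 7^0 = 2 × 1 = 2
  5 × 7^1 = 5 × 7 = 35
  1 × 7^2 = 1 × 49 = 49
  0 × 7^3 = 0 × 343 = 0
  2 × 7^4 = 2 × 2401 = 4802
Sum = 2 + 35 + 49 + 0 + 4802
= 4888


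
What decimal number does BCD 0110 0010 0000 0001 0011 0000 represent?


Each 4-bit group → digit:
  0110 → 6
  0010 → 2
  0000 → 0
  0001 → 1
  0011 → 3
  0000 → 0
= 620130


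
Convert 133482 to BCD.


Each digit → 4-bit binary:
  1 → 0001
  3 → 0011
  3 → 0011
  4 → 0100
  8 → 1000
  2 → 0010
= 0001 0011 0011 0100 1000 0010


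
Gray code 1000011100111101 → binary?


Gray code: 1000011100111101
MSB stays the same: 1
Each subsequent bit = prev_binary XOR current_gray:
  B[1] = 1 XOR 0 = 1
  B[2] = 1 XOR 0 = 1
  B[3] = 1 XOR 0 = 1
  B[4] = 1 XOR 0 = 1
  B[5] = 1 XOR 1 = 0
  B[6] = 0 XOR 1 = 1
  B[7] = 1 XOR 1 = 0
  B[8] = 0 XOR 0 = 0
  B[9] = 0 XOR 0 = 0
  B[10] = 0 XOR 1 = 1
  B[11] = 1 XOR 1 = 0
  B[12] = 0 XOR 1 = 1
  B[13] = 1 XOR 1 = 0
  B[14] = 0 XOR 0 = 0
  B[15] = 0 XOR 1 = 1
= 1111101000101001 (64041 decimal)


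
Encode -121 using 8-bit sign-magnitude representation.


Sign bit: 1 (negative)
Magnitude: 121 = 1111001
= 11111001


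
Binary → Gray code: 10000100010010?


Binary: 10000100010010
Gray code: G = B XOR (B >> 1)
B >> 1 = 01000010001001
10000100010010 XOR 01000010001001:
  1 XOR 0 = 1
  0 XOR 1 = 1
  0 XOR 0 = 0
  0 XOR 0 = 0
  0 XOR 0 = 0
  1 XOR 0 = 1
  0 XOR 1 = 1
  0 XOR 0 = 0
  0 XOR 0 = 0
  1 XOR 0 = 1
  0 XOR 1 = 1
  0 XOR 0 = 0
  1 XOR 0 = 1
  0 XOR 1 = 1
= 11000110011011


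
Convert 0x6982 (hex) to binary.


Each hex digit → 4 binary bits:
  6 = 0110
  9 = 1001
  8 = 1000
  2 = 0010
Concatenate: 0110 1001 1000 0010
= 0110100110000010


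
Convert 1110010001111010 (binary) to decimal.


Positional values:
Bit 1: 1 × 2^1 = 2
Bit 3: 1 × 2^3 = 8
Bit 4: 1 × 2^4 = 16
Bit 5: 1 × 2^5 = 32
Bit 6: 1 × 2^6 = 64
Bit 10: 1 × 2^10 = 1024
Bit 13: 1 × 2^13 = 8192
Bit 14: 1 × 2^14 = 16384
Bit 15: 1 × 2^15 = 32768
Sum = 2 + 8 + 16 + 32 + 64 + 1024 + 8192 + 16384 + 32768
= 58490


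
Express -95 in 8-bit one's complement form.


Original: 01011111
Invert all bits:
  bit 0: 0 → 1
  bit 1: 1 → 0
  bit 2: 0 → 1
  bit 3: 1 → 0
  bit 4: 1 → 0
  bit 5: 1 → 0
  bit 6: 1 → 0
  bit 7: 1 → 0
= 10100000


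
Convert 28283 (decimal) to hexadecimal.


Divide by 16 repeatedly:
28283 ÷ 16 = 1767 remainder 11 (B)
1767 ÷ 16 = 110 remainder 7 (7)
110 ÷ 16 = 6 remainder 14 (E)
6 ÷ 16 = 0 remainder 6 (6)
Reading remainders bottom-up:
= 0x6E7B


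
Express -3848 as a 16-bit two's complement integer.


Original: 0000111100001000
Step 1 - Invert all bits: 1111000011110111
Step 2 - Add 1: 1111000011110111 + 1
= 1111000011111000 (represents -3848)


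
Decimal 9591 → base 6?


Divide by 6 repeatedly:
9591 ÷ 6 = 1598 remainder 3
1598 ÷ 6 = 266 remainder 2
266 ÷ 6 = 44 remainder 2
44 ÷ 6 = 7 remainder 2
7 ÷ 6 = 1 remainder 1
1 ÷ 6 = 0 remainder 1
Reading remainders bottom-up:
= 112223


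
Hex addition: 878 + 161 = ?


Align and add column by column (LSB to MSB, each column mod 16 with carry):
  0878
+ 0161
  ----
  col 0: 8(8) + 1(1) + 0 (carry in) = 9 → 9(9), carry out 0
  col 1: 7(7) + 6(6) + 0 (carry in) = 13 → D(13), carry out 0
  col 2: 8(8) + 1(1) + 0 (carry in) = 9 → 9(9), carry out 0
  col 3: 0(0) + 0(0) + 0 (carry in) = 0 → 0(0), carry out 0
Reading digits MSB→LSB: 09D9
Strip leading zeros: 9D9
= 0x9D9


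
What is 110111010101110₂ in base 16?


Group into 4-bit nibbles: 0110111010101110
  0110 = 6
  1110 = E
  1010 = A
  1110 = E
= 0x6EAE


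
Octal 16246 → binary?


Each octal digit → 3 binary bits:
  1 = 001
  6 = 110
  2 = 010
  4 = 100
  6 = 110
Concatenate: 001 110 010 100 110
= 001110010100110


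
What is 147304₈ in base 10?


Positional values:
Position 0: 4 × 8^0 = 4
Position 1: 0 × 8^1 = 0
Position 2: 3 × 8^2 = 192
Position 3: 7 × 8^3 = 3584
Position 4: 4 × 8^4 = 16384
Position 5: 1 × 8^5 = 32768
Sum = 4 + 0 + 192 + 3584 + 16384 + 32768
= 52932


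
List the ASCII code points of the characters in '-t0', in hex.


String: '-t0'  (3 characters)
Per-character ASCII lookup:
  '-': special character: '-' = 45 → 0x2D
  't': lowercase starts at 97: 't' = 97 + 19 = 116 → 0x74
  '0': digits start at 48: '0' = 48 + 0 = 48 → 0x30
= 0x2D 0x74 0x30


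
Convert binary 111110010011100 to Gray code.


Binary: 111110010011100
Gray code: G = B XOR (B >> 1)
B >> 1 = 011111001001110
111110010011100 XOR 011111001001110:
  1 XOR 0 = 1
  1 XOR 1 = 0
  1 XOR 1 = 0
  1 XOR 1 = 0
  1 XOR 1 = 0
  0 XOR 1 = 1
  0 XOR 0 = 0
  1 XOR 0 = 1
  0 XOR 1 = 1
  0 XOR 0 = 0
  1 XOR 0 = 1
  1 XOR 1 = 0
  1 XOR 1 = 0
  0 XOR 1 = 1
  0 XOR 0 = 0
= 100001011010010


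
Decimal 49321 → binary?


Divide by 2 repeatedly:
49321 ÷ 2 = 24660 remainder 1
24660 ÷ 2 = 12330 remainder 0
12330 ÷ 2 = 6165 remainder 0
6165 ÷ 2 = 3082 remainder 1
3082 ÷ 2 = 1541 remainder 0
1541 ÷ 2 = 770 remainder 1
770 ÷ 2 = 385 remainder 0
385 ÷ 2 = 192 remainder 1
192 ÷ 2 = 96 remainder 0
96 ÷ 2 = 48 remainder 0
48 ÷ 2 = 24 remainder 0
24 ÷ 2 = 12 remainder 0
12 ÷ 2 = 6 remainder 0
6 ÷ 2 = 3 remainder 0
3 ÷ 2 = 1 remainder 1
1 ÷ 2 = 0 remainder 1
Reading remainders bottom-up:
= 1100000010101001


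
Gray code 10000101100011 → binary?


Gray code: 10000101100011
MSB stays the same: 1
Each subsequent bit = prev_binary XOR current_gray:
  B[1] = 1 XOR 0 = 1
  B[2] = 1 XOR 0 = 1
  B[3] = 1 XOR 0 = 1
  B[4] = 1 XOR 0 = 1
  B[5] = 1 XOR 1 = 0
  B[6] = 0 XOR 0 = 0
  B[7] = 0 XOR 1 = 1
  B[8] = 1 XOR 1 = 0
  B[9] = 0 XOR 0 = 0
  B[10] = 0 XOR 0 = 0
  B[11] = 0 XOR 0 = 0
  B[12] = 0 XOR 1 = 1
  B[13] = 1 XOR 1 = 0
= 11111001000010 (15938 decimal)


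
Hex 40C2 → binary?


Each hex digit → 4 binary bits:
  4 = 0100
  0 = 0000
  C = 1100
  2 = 0010
Concatenate: 0100 0000 1100 0010
= 0100000011000010


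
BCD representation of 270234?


Each digit → 4-bit binary:
  2 → 0010
  7 → 0111
  0 → 0000
  2 → 0010
  3 → 0011
  4 → 0100
= 0010 0111 0000 0010 0011 0100


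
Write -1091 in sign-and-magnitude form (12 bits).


Sign bit: 1 (negative)
Magnitude: 1091 = 10001000011
= 110001000011


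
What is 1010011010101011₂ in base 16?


Group into 4-bit nibbles: 1010011010101011
  1010 = A
  0110 = 6
  1010 = A
  1011 = B
= 0xA6AB


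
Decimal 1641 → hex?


Divide by 16 repeatedly:
1641 ÷ 16 = 102 remainder 9 (9)
102 ÷ 16 = 6 remainder 6 (6)
6 ÷ 16 = 0 remainder 6 (6)
Reading remainders bottom-up:
= 0x669


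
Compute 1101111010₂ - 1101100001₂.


Align and subtract column by column (LSB to MSB, borrowing when needed):
  1101111010
- 1101100001
  ----------
  col 0: (0 - 0 borrow-in) - 1 → borrow from next column: (0+2) - 1 = 1, borrow out 1
  col 1: (1 - 1 borrow-in) - 0 → 0 - 0 = 0, borrow out 0
  col 2: (0 - 0 borrow-in) - 0 → 0 - 0 = 0, borrow out 0
  col 3: (1 - 0 borrow-in) - 0 → 1 - 0 = 1, borrow out 0
  col 4: (1 - 0 borrow-in) - 0 → 1 - 0 = 1, borrow out 0
  col 5: (1 - 0 borrow-in) - 1 → 1 - 1 = 0, borrow out 0
  col 6: (1 - 0 borrow-in) - 1 → 1 - 1 = 0, borrow out 0
  col 7: (0 - 0 borrow-in) - 0 → 0 - 0 = 0, borrow out 0
  col 8: (1 - 0 borrow-in) - 1 → 1 - 1 = 0, borrow out 0
  col 9: (1 - 0 borrow-in) - 1 → 1 - 1 = 0, borrow out 0
Reading bits MSB→LSB: 0000011001
Strip leading zeros: 11001
= 11001


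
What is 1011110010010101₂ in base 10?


Positional values:
Bit 0: 1 × 2^0 = 1
Bit 2: 1 × 2^2 = 4
Bit 4: 1 × 2^4 = 16
Bit 7: 1 × 2^7 = 128
Bit 10: 1 × 2^10 = 1024
Bit 11: 1 × 2^11 = 2048
Bit 12: 1 × 2^12 = 4096
Bit 13: 1 × 2^13 = 8192
Bit 15: 1 × 2^15 = 32768
Sum = 1 + 4 + 16 + 128 + 1024 + 2048 + 4096 + 8192 + 32768
= 48277


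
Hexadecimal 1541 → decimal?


Positional values:
Position 0: 1 × 16^0 = 1 × 1 = 1
Position 1: 4 × 16^1 = 4 × 16 = 64
Position 2: 5 × 16^2 = 5 × 256 = 1280
Position 3: 1 × 16^3 = 1 × 4096 = 4096
Sum = 1 + 64 + 1280 + 4096
= 5441


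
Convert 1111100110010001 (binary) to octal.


Group into 3-bit groups: 001111100110010001
  001 = 1
  111 = 7
  100 = 4
  110 = 6
  010 = 2
  001 = 1
= 0o174621


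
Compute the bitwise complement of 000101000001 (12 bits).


Original: 000101000001
Invert all bits:
  bit 0: 0 → 1
  bit 1: 0 → 1
  bit 2: 0 → 1
  bit 3: 1 → 0
  bit 4: 0 → 1
  bit 5: 1 → 0
  bit 6: 0 → 1
  bit 7: 0 → 1
  bit 8: 0 → 1
  bit 9: 0 → 1
  bit 10: 0 → 1
  bit 11: 1 → 0
= 111010111110


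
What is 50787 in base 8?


Divide by 8 repeatedly:
50787 ÷ 8 = 6348 remainder 3
6348 ÷ 8 = 793 remainder 4
793 ÷ 8 = 99 remainder 1
99 ÷ 8 = 12 remainder 3
12 ÷ 8 = 1 remainder 4
1 ÷ 8 = 0 remainder 1
Reading remainders bottom-up:
= 0o143143


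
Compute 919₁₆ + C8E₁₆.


Align and add column by column (LSB to MSB, each column mod 16 with carry):
  0919
+ 0C8E
  ----
  col 0: 9(9) + E(14) + 0 (carry in) = 23 → 7(7), carry out 1
  col 1: 1(1) + 8(8) + 1 (carry in) = 10 → A(10), carry out 0
  col 2: 9(9) + C(12) + 0 (carry in) = 21 → 5(5), carry out 1
  col 3: 0(0) + 0(0) + 1 (carry in) = 1 → 1(1), carry out 0
Reading digits MSB→LSB: 15A7
Strip leading zeros: 15A7
= 0x15A7


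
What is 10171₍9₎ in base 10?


Positional values (base 9):
  1 × 9^0 = 1 × 1 = 1
  7 × 9^1 = 7 × 9 = 63
  1 × 9^2 = 1 × 81 = 81
  0 × 9^3 = 0 × 729 = 0
  1 × 9^4 = 1 × 6561 = 6561
Sum = 1 + 63 + 81 + 0 + 6561
= 6706


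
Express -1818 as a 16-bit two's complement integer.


Original: 0000011100011010
Step 1 - Invert all bits: 1111100011100101
Step 2 - Add 1: 1111100011100101 + 1
= 1111100011100110 (represents -1818)


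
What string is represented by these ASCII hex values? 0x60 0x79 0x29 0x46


Codes (hex): 0x60 0x79 0x29 0x46
Per-code ASCII lookup:
  0x60 = 96  (special character) → '`'
  0x79 = 121  (range 97-122: lowercase, 121 - 97 = 24) → 'y'
  0x29 = 41  (special character) → ')'
  0x46 = 70  (range 65-90: uppercase, 70 - 65 = 5) → 'F'
= '`y)F'


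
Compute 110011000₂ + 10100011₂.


Align and add column by column (LSB to MSB, carry propagating):
  0110011000
+ 0010100011
  ----------
  col 0: 0 + 1 + 0 (carry in) = 1 → bit 1, carry out 0
  col 1: 0 + 1 + 0 (carry in) = 1 → bit 1, carry out 0
  col 2: 0 + 0 + 0 (carry in) = 0 → bit 0, carry out 0
  col 3: 1 + 0 + 0 (carry in) = 1 → bit 1, carry out 0
  col 4: 1 + 0 + 0 (carry in) = 1 → bit 1, carry out 0
  col 5: 0 + 1 + 0 (carry in) = 1 → bit 1, carry out 0
  col 6: 0 + 0 + 0 (carry in) = 0 → bit 0, carry out 0
  col 7: 1 + 1 + 0 (carry in) = 2 → bit 0, carry out 1
  col 8: 1 + 0 + 1 (carry in) = 2 → bit 0, carry out 1
  col 9: 0 + 0 + 1 (carry in) = 1 → bit 1, carry out 0
Reading bits MSB→LSB: 1000111011
Strip leading zeros: 1000111011
= 1000111011


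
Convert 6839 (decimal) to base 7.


Divide by 7 repeatedly:
6839 ÷ 7 = 977 remainder 0
977 ÷ 7 = 139 remainder 4
139 ÷ 7 = 19 remainder 6
19 ÷ 7 = 2 remainder 5
2 ÷ 7 = 0 remainder 2
Reading remainders bottom-up:
= 25640


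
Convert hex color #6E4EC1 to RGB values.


Hex: #6E4EC1
R = 6E₁₆ = 110
G = 4E₁₆ = 78
B = C1₁₆ = 193
= RGB(110, 78, 193)


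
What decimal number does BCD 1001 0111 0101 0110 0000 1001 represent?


Each 4-bit group → digit:
  1001 → 9
  0111 → 7
  0101 → 5
  0110 → 6
  0000 → 0
  1001 → 9
= 975609


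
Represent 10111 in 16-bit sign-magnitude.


Sign bit: 0 (positive)
Magnitude: 10111 = 010011101111111
= 0010011101111111


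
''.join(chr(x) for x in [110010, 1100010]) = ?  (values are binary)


Codes (binary): 110010 1100010
Per-code ASCII lookup:
  110010 = 50  (range 48-57: digits, 50 - 48 = 2) → '2'
  1100010 = 98  (range 97-122: lowercase, 98 - 97 = 1) → 'b'
= '2b'


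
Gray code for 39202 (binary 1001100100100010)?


Binary: 1001100100100010
Gray code: G = B XOR (B >> 1)
B >> 1 = 0100110010010001
1001100100100010 XOR 0100110010010001:
  1 XOR 0 = 1
  0 XOR 1 = 1
  0 XOR 0 = 0
  1 XOR 0 = 1
  1 XOR 1 = 0
  0 XOR 1 = 1
  0 XOR 0 = 0
  1 XOR 0 = 1
  0 XOR 1 = 1
  0 XOR 0 = 0
  1 XOR 0 = 1
  0 XOR 1 = 1
  0 XOR 0 = 0
  0 XOR 0 = 0
  1 XOR 0 = 1
  0 XOR 1 = 1
= 1101010110110011


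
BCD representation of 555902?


Each digit → 4-bit binary:
  5 → 0101
  5 → 0101
  5 → 0101
  9 → 1001
  0 → 0000
  2 → 0010
= 0101 0101 0101 1001 0000 0010


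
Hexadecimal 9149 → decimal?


Positional values:
Position 0: 9 × 16^0 = 9 × 1 = 9
Position 1: 4 × 16^1 = 4 × 16 = 64
Position 2: 1 × 16^2 = 1 × 256 = 256
Position 3: 9 × 16^3 = 9 × 4096 = 36864
Sum = 9 + 64 + 256 + 36864
= 37193


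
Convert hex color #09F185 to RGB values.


Hex: #09F185
R = 09₁₆ = 9
G = F1₁₆ = 241
B = 85₁₆ = 133
= RGB(9, 241, 133)


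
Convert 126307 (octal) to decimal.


Positional values:
Position 0: 7 × 8^0 = 7
Position 1: 0 × 8^1 = 0
Position 2: 3 × 8^2 = 192
Position 3: 6 × 8^3 = 3072
Position 4: 2 × 8^4 = 8192
Position 5: 1 × 8^5 = 32768
Sum = 7 + 0 + 192 + 3072 + 8192 + 32768
= 44231


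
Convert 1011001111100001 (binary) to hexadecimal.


Group into 4-bit nibbles: 1011001111100001
  1011 = B
  0011 = 3
  1110 = E
  0001 = 1
= 0xB3E1


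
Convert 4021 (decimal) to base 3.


Divide by 3 repeatedly:
4021 ÷ 3 = 1340 remainder 1
1340 ÷ 3 = 446 remainder 2
446 ÷ 3 = 148 remainder 2
148 ÷ 3 = 49 remainder 1
49 ÷ 3 = 16 remainder 1
16 ÷ 3 = 5 remainder 1
5 ÷ 3 = 1 remainder 2
1 ÷ 3 = 0 remainder 1
Reading remainders bottom-up:
= 12111221


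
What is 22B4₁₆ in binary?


Each hex digit → 4 binary bits:
  2 = 0010
  2 = 0010
  B = 1011
  4 = 0100
Concatenate: 0010 0010 1011 0100
= 0010001010110100


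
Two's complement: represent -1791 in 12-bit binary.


Original: 011011111111
Step 1 - Invert all bits: 100100000000
Step 2 - Add 1: 100100000000 + 1
= 100100000001 (represents -1791)


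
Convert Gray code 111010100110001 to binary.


Gray code: 111010100110001
MSB stays the same: 1
Each subsequent bit = prev_binary XOR current_gray:
  B[1] = 1 XOR 1 = 0
  B[2] = 0 XOR 1 = 1
  B[3] = 1 XOR 0 = 1
  B[4] = 1 XOR 1 = 0
  B[5] = 0 XOR 0 = 0
  B[6] = 0 XOR 1 = 1
  B[7] = 1 XOR 0 = 1
  B[8] = 1 XOR 0 = 1
  B[9] = 1 XOR 1 = 0
  B[10] = 0 XOR 1 = 1
  B[11] = 1 XOR 0 = 1
  B[12] = 1 XOR 0 = 1
  B[13] = 1 XOR 0 = 1
  B[14] = 1 XOR 1 = 0
= 101100111011110 (23006 decimal)


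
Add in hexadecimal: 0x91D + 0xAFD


Align and add column by column (LSB to MSB, each column mod 16 with carry):
  091D
+ 0AFD
  ----
  col 0: D(13) + D(13) + 0 (carry in) = 26 → A(10), carry out 1
  col 1: 1(1) + F(15) + 1 (carry in) = 17 → 1(1), carry out 1
  col 2: 9(9) + A(10) + 1 (carry in) = 20 → 4(4), carry out 1
  col 3: 0(0) + 0(0) + 1 (carry in) = 1 → 1(1), carry out 0
Reading digits MSB→LSB: 141A
Strip leading zeros: 141A
= 0x141A


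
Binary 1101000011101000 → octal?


Group into 3-bit groups: 001101000011101000
  001 = 1
  101 = 5
  000 = 0
  011 = 3
  101 = 5
  000 = 0
= 0o150350


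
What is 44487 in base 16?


Divide by 16 repeatedly:
44487 ÷ 16 = 2780 remainder 7 (7)
2780 ÷ 16 = 173 remainder 12 (C)
173 ÷ 16 = 10 remainder 13 (D)
10 ÷ 16 = 0 remainder 10 (A)
Reading remainders bottom-up:
= 0xADC7


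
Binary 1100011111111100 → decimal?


Positional values:
Bit 2: 1 × 2^2 = 4
Bit 3: 1 × 2^3 = 8
Bit 4: 1 × 2^4 = 16
Bit 5: 1 × 2^5 = 32
Bit 6: 1 × 2^6 = 64
Bit 7: 1 × 2^7 = 128
Bit 8: 1 × 2^8 = 256
Bit 9: 1 × 2^9 = 512
Bit 10: 1 × 2^10 = 1024
Bit 14: 1 × 2^14 = 16384
Bit 15: 1 × 2^15 = 32768
Sum = 4 + 8 + 16 + 32 + 64 + 128 + 256 + 512 + 1024 + 16384 + 32768
= 51196


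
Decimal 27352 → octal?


Divide by 8 repeatedly:
27352 ÷ 8 = 3419 remainder 0
3419 ÷ 8 = 427 remainder 3
427 ÷ 8 = 53 remainder 3
53 ÷ 8 = 6 remainder 5
6 ÷ 8 = 0 remainder 6
Reading remainders bottom-up:
= 0o65330


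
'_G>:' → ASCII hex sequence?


String: '_G>:'  (4 characters)
Per-character ASCII lookup:
  '_': special character: '_' = 95 → 0x5F
  'G': uppercase starts at 65: 'G' = 65 + 6 = 71 → 0x47
  '>': special character: '>' = 62 → 0x3E
  ':': special character: ':' = 58 → 0x3A
= 0x5F 0x47 0x3E 0x3A


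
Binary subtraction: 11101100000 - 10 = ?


Align and subtract column by column (LSB to MSB, borrowing when needed):
  11101100000
- 00000000010
  -----------
  col 0: (0 - 0 borrow-in) - 0 → 0 - 0 = 0, borrow out 0
  col 1: (0 - 0 borrow-in) - 1 → borrow from next column: (0+2) - 1 = 1, borrow out 1
  col 2: (0 - 1 borrow-in) - 0 → borrow from next column: (-1+2) - 0 = 1, borrow out 1
  col 3: (0 - 1 borrow-in) - 0 → borrow from next column: (-1+2) - 0 = 1, borrow out 1
  col 4: (0 - 1 borrow-in) - 0 → borrow from next column: (-1+2) - 0 = 1, borrow out 1
  col 5: (1 - 1 borrow-in) - 0 → 0 - 0 = 0, borrow out 0
  col 6: (1 - 0 borrow-in) - 0 → 1 - 0 = 1, borrow out 0
  col 7: (0 - 0 borrow-in) - 0 → 0 - 0 = 0, borrow out 0
  col 8: (1 - 0 borrow-in) - 0 → 1 - 0 = 1, borrow out 0
  col 9: (1 - 0 borrow-in) - 0 → 1 - 0 = 1, borrow out 0
  col 10: (1 - 0 borrow-in) - 0 → 1 - 0 = 1, borrow out 0
Reading bits MSB→LSB: 11101011110
Strip leading zeros: 11101011110
= 11101011110


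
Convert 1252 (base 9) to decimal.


Positional values (base 9):
  2 × 9^0 = 2 × 1 = 2
  5 × 9^1 = 5 × 9 = 45
  2 × 9^2 = 2 × 81 = 162
  1 × 9^3 = 1 × 729 = 729
Sum = 2 + 45 + 162 + 729
= 938


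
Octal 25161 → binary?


Each octal digit → 3 binary bits:
  2 = 010
  5 = 101
  1 = 001
  6 = 110
  1 = 001
Concatenate: 010 101 001 110 001
= 010101001110001


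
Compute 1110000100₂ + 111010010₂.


Align and add column by column (LSB to MSB, carry propagating):
  01110000100
+ 00111010010
  -----------
  col 0: 0 + 0 + 0 (carry in) = 0 → bit 0, carry out 0
  col 1: 0 + 1 + 0 (carry in) = 1 → bit 1, carry out 0
  col 2: 1 + 0 + 0 (carry in) = 1 → bit 1, carry out 0
  col 3: 0 + 0 + 0 (carry in) = 0 → bit 0, carry out 0
  col 4: 0 + 1 + 0 (carry in) = 1 → bit 1, carry out 0
  col 5: 0 + 0 + 0 (carry in) = 0 → bit 0, carry out 0
  col 6: 0 + 1 + 0 (carry in) = 1 → bit 1, carry out 0
  col 7: 1 + 1 + 0 (carry in) = 2 → bit 0, carry out 1
  col 8: 1 + 1 + 1 (carry in) = 3 → bit 1, carry out 1
  col 9: 1 + 0 + 1 (carry in) = 2 → bit 0, carry out 1
  col 10: 0 + 0 + 1 (carry in) = 1 → bit 1, carry out 0
Reading bits MSB→LSB: 10101010110
Strip leading zeros: 10101010110
= 10101010110


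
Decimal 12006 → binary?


Divide by 2 repeatedly:
12006 ÷ 2 = 6003 remainder 0
6003 ÷ 2 = 3001 remainder 1
3001 ÷ 2 = 1500 remainder 1
1500 ÷ 2 = 750 remainder 0
750 ÷ 2 = 375 remainder 0
375 ÷ 2 = 187 remainder 1
187 ÷ 2 = 93 remainder 1
93 ÷ 2 = 46 remainder 1
46 ÷ 2 = 23 remainder 0
23 ÷ 2 = 11 remainder 1
11 ÷ 2 = 5 remainder 1
5 ÷ 2 = 2 remainder 1
2 ÷ 2 = 1 remainder 0
1 ÷ 2 = 0 remainder 1
Reading remainders bottom-up:
= 10111011100110


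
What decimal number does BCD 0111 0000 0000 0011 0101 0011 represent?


Each 4-bit group → digit:
  0111 → 7
  0000 → 0
  0000 → 0
  0011 → 3
  0101 → 5
  0011 → 3
= 700353


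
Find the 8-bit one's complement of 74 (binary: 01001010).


Original: 01001010
Invert all bits:
  bit 0: 0 → 1
  bit 1: 1 → 0
  bit 2: 0 → 1
  bit 3: 0 → 1
  bit 4: 1 → 0
  bit 5: 0 → 1
  bit 6: 1 → 0
  bit 7: 0 → 1
= 10110101


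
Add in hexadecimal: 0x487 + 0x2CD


Align and add column by column (LSB to MSB, each column mod 16 with carry):
  0487
+ 02CD
  ----
  col 0: 7(7) + D(13) + 0 (carry in) = 20 → 4(4), carry out 1
  col 1: 8(8) + C(12) + 1 (carry in) = 21 → 5(5), carry out 1
  col 2: 4(4) + 2(2) + 1 (carry in) = 7 → 7(7), carry out 0
  col 3: 0(0) + 0(0) + 0 (carry in) = 0 → 0(0), carry out 0
Reading digits MSB→LSB: 0754
Strip leading zeros: 754
= 0x754


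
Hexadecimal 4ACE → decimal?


Positional values:
Position 0: E × 16^0 = 14 × 1 = 14
Position 1: C × 16^1 = 12 × 16 = 192
Position 2: A × 16^2 = 10 × 256 = 2560
Position 3: 4 × 16^3 = 4 × 4096 = 16384
Sum = 14 + 192 + 2560 + 16384
= 19150


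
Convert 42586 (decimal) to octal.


Divide by 8 repeatedly:
42586 ÷ 8 = 5323 remainder 2
5323 ÷ 8 = 665 remainder 3
665 ÷ 8 = 83 remainder 1
83 ÷ 8 = 10 remainder 3
10 ÷ 8 = 1 remainder 2
1 ÷ 8 = 0 remainder 1
Reading remainders bottom-up:
= 0o123132


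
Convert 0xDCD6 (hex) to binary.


Each hex digit → 4 binary bits:
  D = 1101
  C = 1100
  D = 1101
  6 = 0110
Concatenate: 1101 1100 1101 0110
= 1101110011010110


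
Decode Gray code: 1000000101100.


Gray code: 1000000101100
MSB stays the same: 1
Each subsequent bit = prev_binary XOR current_gray:
  B[1] = 1 XOR 0 = 1
  B[2] = 1 XOR 0 = 1
  B[3] = 1 XOR 0 = 1
  B[4] = 1 XOR 0 = 1
  B[5] = 1 XOR 0 = 1
  B[6] = 1 XOR 0 = 1
  B[7] = 1 XOR 1 = 0
  B[8] = 0 XOR 0 = 0
  B[9] = 0 XOR 1 = 1
  B[10] = 1 XOR 1 = 0
  B[11] = 0 XOR 0 = 0
  B[12] = 0 XOR 0 = 0
= 1111111001000 (8136 decimal)


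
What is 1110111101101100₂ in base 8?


Group into 3-bit groups: 001110111101101100
  001 = 1
  110 = 6
  111 = 7
  101 = 5
  101 = 5
  100 = 4
= 0o167554


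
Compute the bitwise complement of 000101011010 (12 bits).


Original: 000101011010
Invert all bits:
  bit 0: 0 → 1
  bit 1: 0 → 1
  bit 2: 0 → 1
  bit 3: 1 → 0
  bit 4: 0 → 1
  bit 5: 1 → 0
  bit 6: 0 → 1
  bit 7: 1 → 0
  bit 8: 1 → 0
  bit 9: 0 → 1
  bit 10: 1 → 0
  bit 11: 0 → 1
= 111010100101


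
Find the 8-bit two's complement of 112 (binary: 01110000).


Original: 01110000
Step 1 - Invert all bits: 10001111
Step 2 - Add 1: 10001111 + 1
= 10010000 (represents -112)


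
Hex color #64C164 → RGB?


Hex: #64C164
R = 64₁₆ = 100
G = C1₁₆ = 193
B = 64₁₆ = 100
= RGB(100, 193, 100)


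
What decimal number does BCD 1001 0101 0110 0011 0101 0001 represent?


Each 4-bit group → digit:
  1001 → 9
  0101 → 5
  0110 → 6
  0011 → 3
  0101 → 5
  0001 → 1
= 956351


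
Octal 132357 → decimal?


Positional values:
Position 0: 7 × 8^0 = 7
Position 1: 5 × 8^1 = 40
Position 2: 3 × 8^2 = 192
Position 3: 2 × 8^3 = 1024
Position 4: 3 × 8^4 = 12288
Position 5: 1 × 8^5 = 32768
Sum = 7 + 40 + 192 + 1024 + 12288 + 32768
= 46319


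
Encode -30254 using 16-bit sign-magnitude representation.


Sign bit: 1 (negative)
Magnitude: 30254 = 111011000101110
= 1111011000101110


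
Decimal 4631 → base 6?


Divide by 6 repeatedly:
4631 ÷ 6 = 771 remainder 5
771 ÷ 6 = 128 remainder 3
128 ÷ 6 = 21 remainder 2
21 ÷ 6 = 3 remainder 3
3 ÷ 6 = 0 remainder 3
Reading remainders bottom-up:
= 33235


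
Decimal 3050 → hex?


Divide by 16 repeatedly:
3050 ÷ 16 = 190 remainder 10 (A)
190 ÷ 16 = 11 remainder 14 (E)
11 ÷ 16 = 0 remainder 11 (B)
Reading remainders bottom-up:
= 0xBEA


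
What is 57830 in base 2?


Divide by 2 repeatedly:
57830 ÷ 2 = 28915 remainder 0
28915 ÷ 2 = 14457 remainder 1
14457 ÷ 2 = 7228 remainder 1
7228 ÷ 2 = 3614 remainder 0
3614 ÷ 2 = 1807 remainder 0
1807 ÷ 2 = 903 remainder 1
903 ÷ 2 = 451 remainder 1
451 ÷ 2 = 225 remainder 1
225 ÷ 2 = 112 remainder 1
112 ÷ 2 = 56 remainder 0
56 ÷ 2 = 28 remainder 0
28 ÷ 2 = 14 remainder 0
14 ÷ 2 = 7 remainder 0
7 ÷ 2 = 3 remainder 1
3 ÷ 2 = 1 remainder 1
1 ÷ 2 = 0 remainder 1
Reading remainders bottom-up:
= 1110000111100110


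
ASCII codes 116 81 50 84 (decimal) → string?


Codes (decimal): 116 81 50 84
Per-code ASCII lookup:
  116  (range 97-122: lowercase, 116 - 97 = 19) → 't'
  81  (range 65-90: uppercase, 81 - 65 = 16) → 'Q'
  50  (range 48-57: digits, 50 - 48 = 2) → '2'
  84  (range 65-90: uppercase, 84 - 65 = 19) → 'T'
= 'tQ2T'


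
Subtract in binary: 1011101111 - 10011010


Align and subtract column by column (LSB to MSB, borrowing when needed):
  1011101111
- 0010011010
  ----------
  col 0: (1 - 0 borrow-in) - 0 → 1 - 0 = 1, borrow out 0
  col 1: (1 - 0 borrow-in) - 1 → 1 - 1 = 0, borrow out 0
  col 2: (1 - 0 borrow-in) - 0 → 1 - 0 = 1, borrow out 0
  col 3: (1 - 0 borrow-in) - 1 → 1 - 1 = 0, borrow out 0
  col 4: (0 - 0 borrow-in) - 1 → borrow from next column: (0+2) - 1 = 1, borrow out 1
  col 5: (1 - 1 borrow-in) - 0 → 0 - 0 = 0, borrow out 0
  col 6: (1 - 0 borrow-in) - 0 → 1 - 0 = 1, borrow out 0
  col 7: (1 - 0 borrow-in) - 1 → 1 - 1 = 0, borrow out 0
  col 8: (0 - 0 borrow-in) - 0 → 0 - 0 = 0, borrow out 0
  col 9: (1 - 0 borrow-in) - 0 → 1 - 0 = 1, borrow out 0
Reading bits MSB→LSB: 1001010101
Strip leading zeros: 1001010101
= 1001010101


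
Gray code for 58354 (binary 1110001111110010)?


Binary: 1110001111110010
Gray code: G = B XOR (B >> 1)
B >> 1 = 0111000111111001
1110001111110010 XOR 0111000111111001:
  1 XOR 0 = 1
  1 XOR 1 = 0
  1 XOR 1 = 0
  0 XOR 1 = 1
  0 XOR 0 = 0
  0 XOR 0 = 0
  1 XOR 0 = 1
  1 XOR 1 = 0
  1 XOR 1 = 0
  1 XOR 1 = 0
  1 XOR 1 = 0
  1 XOR 1 = 0
  0 XOR 1 = 1
  0 XOR 0 = 0
  1 XOR 0 = 1
  0 XOR 1 = 1
= 1001001000001011


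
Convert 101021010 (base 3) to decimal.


Positional values (base 3):
  0 × 3^0 = 0 × 1 = 0
  1 × 3^1 = 1 × 3 = 3
  0 × 3^2 = 0 × 9 = 0
  1 × 3^3 = 1 × 27 = 27
  2 × 3^4 = 2 × 81 = 162
  0 × 3^5 = 0 × 243 = 0
  1 × 3^6 = 1 × 729 = 729
  0 × 3^7 = 0 × 2187 = 0
  1 × 3^8 = 1 × 6561 = 6561
Sum = 0 + 3 + 0 + 27 + 162 + 0 + 729 + 0 + 6561
= 7482


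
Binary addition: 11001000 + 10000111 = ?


Align and add column by column (LSB to MSB, carry propagating):
  011001000
+ 010000111
  ---------
  col 0: 0 + 1 + 0 (carry in) = 1 → bit 1, carry out 0
  col 1: 0 + 1 + 0 (carry in) = 1 → bit 1, carry out 0
  col 2: 0 + 1 + 0 (carry in) = 1 → bit 1, carry out 0
  col 3: 1 + 0 + 0 (carry in) = 1 → bit 1, carry out 0
  col 4: 0 + 0 + 0 (carry in) = 0 → bit 0, carry out 0
  col 5: 0 + 0 + 0 (carry in) = 0 → bit 0, carry out 0
  col 6: 1 + 0 + 0 (carry in) = 1 → bit 1, carry out 0
  col 7: 1 + 1 + 0 (carry in) = 2 → bit 0, carry out 1
  col 8: 0 + 0 + 1 (carry in) = 1 → bit 1, carry out 0
Reading bits MSB→LSB: 101001111
Strip leading zeros: 101001111
= 101001111


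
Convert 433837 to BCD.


Each digit → 4-bit binary:
  4 → 0100
  3 → 0011
  3 → 0011
  8 → 1000
  3 → 0011
  7 → 0111
= 0100 0011 0011 1000 0011 0111


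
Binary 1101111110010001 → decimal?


Positional values:
Bit 0: 1 × 2^0 = 1
Bit 4: 1 × 2^4 = 16
Bit 7: 1 × 2^7 = 128
Bit 8: 1 × 2^8 = 256
Bit 9: 1 × 2^9 = 512
Bit 10: 1 × 2^10 = 1024
Bit 11: 1 × 2^11 = 2048
Bit 12: 1 × 2^12 = 4096
Bit 14: 1 × 2^14 = 16384
Bit 15: 1 × 2^15 = 32768
Sum = 1 + 16 + 128 + 256 + 512 + 1024 + 2048 + 4096 + 16384 + 32768
= 57233


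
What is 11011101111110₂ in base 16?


Group into 4-bit nibbles: 0011011101111110
  0011 = 3
  0111 = 7
  0111 = 7
  1110 = E
= 0x377E


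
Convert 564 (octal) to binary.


Each octal digit → 3 binary bits:
  5 = 101
  6 = 110
  4 = 100
Concatenate: 101 110 100
= 101110100


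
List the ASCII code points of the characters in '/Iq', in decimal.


String: '/Iq'  (3 characters)
Per-character ASCII lookup:
  '/': special character: '/' = 47
  'I': uppercase starts at 65: 'I' = 65 + 8 = 73
  'q': lowercase starts at 97: 'q' = 97 + 16 = 113
= 47 73 113


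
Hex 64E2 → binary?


Each hex digit → 4 binary bits:
  6 = 0110
  4 = 0100
  E = 1110
  2 = 0010
Concatenate: 0110 0100 1110 0010
= 0110010011100010


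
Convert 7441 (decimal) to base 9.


Divide by 9 repeatedly:
7441 ÷ 9 = 826 remainder 7
826 ÷ 9 = 91 remainder 7
91 ÷ 9 = 10 remainder 1
10 ÷ 9 = 1 remainder 1
1 ÷ 9 = 0 remainder 1
Reading remainders bottom-up:
= 11177


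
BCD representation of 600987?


Each digit → 4-bit binary:
  6 → 0110
  0 → 0000
  0 → 0000
  9 → 1001
  8 → 1000
  7 → 0111
= 0110 0000 0000 1001 1000 0111


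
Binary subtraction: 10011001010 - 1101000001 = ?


Align and subtract column by column (LSB to MSB, borrowing when needed):
  10011001010
- 01101000001
  -----------
  col 0: (0 - 0 borrow-in) - 1 → borrow from next column: (0+2) - 1 = 1, borrow out 1
  col 1: (1 - 1 borrow-in) - 0 → 0 - 0 = 0, borrow out 0
  col 2: (0 - 0 borrow-in) - 0 → 0 - 0 = 0, borrow out 0
  col 3: (1 - 0 borrow-in) - 0 → 1 - 0 = 1, borrow out 0
  col 4: (0 - 0 borrow-in) - 0 → 0 - 0 = 0, borrow out 0
  col 5: (0 - 0 borrow-in) - 0 → 0 - 0 = 0, borrow out 0
  col 6: (1 - 0 borrow-in) - 1 → 1 - 1 = 0, borrow out 0
  col 7: (1 - 0 borrow-in) - 0 → 1 - 0 = 1, borrow out 0
  col 8: (0 - 0 borrow-in) - 1 → borrow from next column: (0+2) - 1 = 1, borrow out 1
  col 9: (0 - 1 borrow-in) - 1 → borrow from next column: (-1+2) - 1 = 0, borrow out 1
  col 10: (1 - 1 borrow-in) - 0 → 0 - 0 = 0, borrow out 0
Reading bits MSB→LSB: 00110001001
Strip leading zeros: 110001001
= 110001001


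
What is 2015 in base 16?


Divide by 16 repeatedly:
2015 ÷ 16 = 125 remainder 15 (F)
125 ÷ 16 = 7 remainder 13 (D)
7 ÷ 16 = 0 remainder 7 (7)
Reading remainders bottom-up:
= 0x7DF


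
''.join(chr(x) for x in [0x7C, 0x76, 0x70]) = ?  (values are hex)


Codes (hex): 0x7C 0x76 0x70
Per-code ASCII lookup:
  0x7C = 124  (special character) → '|'
  0x76 = 118  (range 97-122: lowercase, 118 - 97 = 21) → 'v'
  0x70 = 112  (range 97-122: lowercase, 112 - 97 = 15) → 'p'
= '|vp'


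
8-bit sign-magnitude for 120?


Sign bit: 0 (positive)
Magnitude: 120 = 1111000
= 01111000


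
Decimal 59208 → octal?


Divide by 8 repeatedly:
59208 ÷ 8 = 7401 remainder 0
7401 ÷ 8 = 925 remainder 1
925 ÷ 8 = 115 remainder 5
115 ÷ 8 = 14 remainder 3
14 ÷ 8 = 1 remainder 6
1 ÷ 8 = 0 remainder 1
Reading remainders bottom-up:
= 0o163510


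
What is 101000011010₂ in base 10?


Positional values:
Bit 1: 1 × 2^1 = 2
Bit 3: 1 × 2^3 = 8
Bit 4: 1 × 2^4 = 16
Bit 9: 1 × 2^9 = 512
Bit 11: 1 × 2^11 = 2048
Sum = 2 + 8 + 16 + 512 + 2048
= 2586


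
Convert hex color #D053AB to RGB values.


Hex: #D053AB
R = D0₁₆ = 208
G = 53₁₆ = 83
B = AB₁₆ = 171
= RGB(208, 83, 171)


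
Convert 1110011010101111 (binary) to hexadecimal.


Group into 4-bit nibbles: 1110011010101111
  1110 = E
  0110 = 6
  1010 = A
  1111 = F
= 0xE6AF


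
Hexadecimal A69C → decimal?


Positional values:
Position 0: C × 16^0 = 12 × 1 = 12
Position 1: 9 × 16^1 = 9 × 16 = 144
Position 2: 6 × 16^2 = 6 × 256 = 1536
Position 3: A × 16^3 = 10 × 4096 = 40960
Sum = 12 + 144 + 1536 + 40960
= 42652


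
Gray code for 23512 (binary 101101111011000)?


Binary: 101101111011000
Gray code: G = B XOR (B >> 1)
B >> 1 = 010110111101100
101101111011000 XOR 010110111101100:
  1 XOR 0 = 1
  0 XOR 1 = 1
  1 XOR 0 = 1
  1 XOR 1 = 0
  0 XOR 1 = 1
  1 XOR 0 = 1
  1 XOR 1 = 0
  1 XOR 1 = 0
  1 XOR 1 = 0
  0 XOR 1 = 1
  1 XOR 0 = 1
  1 XOR 1 = 0
  0 XOR 1 = 1
  0 XOR 0 = 0
  0 XOR 0 = 0
= 111011000110100


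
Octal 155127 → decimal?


Positional values:
Position 0: 7 × 8^0 = 7
Position 1: 2 × 8^1 = 16
Position 2: 1 × 8^2 = 64
Position 3: 5 × 8^3 = 2560
Position 4: 5 × 8^4 = 20480
Position 5: 1 × 8^5 = 32768
Sum = 7 + 16 + 64 + 2560 + 20480 + 32768
= 55895


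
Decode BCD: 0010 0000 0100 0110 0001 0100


Each 4-bit group → digit:
  0010 → 2
  0000 → 0
  0100 → 4
  0110 → 6
  0001 → 1
  0100 → 4
= 204614


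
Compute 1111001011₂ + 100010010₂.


Align and add column by column (LSB to MSB, carry propagating):
  01111001011
+ 00100010010
  -----------
  col 0: 1 + 0 + 0 (carry in) = 1 → bit 1, carry out 0
  col 1: 1 + 1 + 0 (carry in) = 2 → bit 0, carry out 1
  col 2: 0 + 0 + 1 (carry in) = 1 → bit 1, carry out 0
  col 3: 1 + 0 + 0 (carry in) = 1 → bit 1, carry out 0
  col 4: 0 + 1 + 0 (carry in) = 1 → bit 1, carry out 0
  col 5: 0 + 0 + 0 (carry in) = 0 → bit 0, carry out 0
  col 6: 1 + 0 + 0 (carry in) = 1 → bit 1, carry out 0
  col 7: 1 + 0 + 0 (carry in) = 1 → bit 1, carry out 0
  col 8: 1 + 1 + 0 (carry in) = 2 → bit 0, carry out 1
  col 9: 1 + 0 + 1 (carry in) = 2 → bit 0, carry out 1
  col 10: 0 + 0 + 1 (carry in) = 1 → bit 1, carry out 0
Reading bits MSB→LSB: 10011011101
Strip leading zeros: 10011011101
= 10011011101


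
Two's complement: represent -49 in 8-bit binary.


Original: 00110001
Step 1 - Invert all bits: 11001110
Step 2 - Add 1: 11001110 + 1
= 11001111 (represents -49)


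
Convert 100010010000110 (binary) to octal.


Group into 3-bit groups: 100010010000110
  100 = 4
  010 = 2
  010 = 2
  000 = 0
  110 = 6
= 0o42206


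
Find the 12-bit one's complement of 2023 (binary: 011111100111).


Original: 011111100111
Invert all bits:
  bit 0: 0 → 1
  bit 1: 1 → 0
  bit 2: 1 → 0
  bit 3: 1 → 0
  bit 4: 1 → 0
  bit 5: 1 → 0
  bit 6: 1 → 0
  bit 7: 0 → 1
  bit 8: 0 → 1
  bit 9: 1 → 0
  bit 10: 1 → 0
  bit 11: 1 → 0
= 100000011000


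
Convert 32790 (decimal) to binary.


Divide by 2 repeatedly:
32790 ÷ 2 = 16395 remainder 0
16395 ÷ 2 = 8197 remainder 1
8197 ÷ 2 = 4098 remainder 1
4098 ÷ 2 = 2049 remainder 0
2049 ÷ 2 = 1024 remainder 1
1024 ÷ 2 = 512 remainder 0
512 ÷ 2 = 256 remainder 0
256 ÷ 2 = 128 remainder 0
128 ÷ 2 = 64 remainder 0
64 ÷ 2 = 32 remainder 0
32 ÷ 2 = 16 remainder 0
16 ÷ 2 = 8 remainder 0
8 ÷ 2 = 4 remainder 0
4 ÷ 2 = 2 remainder 0
2 ÷ 2 = 1 remainder 0
1 ÷ 2 = 0 remainder 1
Reading remainders bottom-up:
= 1000000000010110


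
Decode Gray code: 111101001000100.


Gray code: 111101001000100
MSB stays the same: 1
Each subsequent bit = prev_binary XOR current_gray:
  B[1] = 1 XOR 1 = 0
  B[2] = 0 XOR 1 = 1
  B[3] = 1 XOR 1 = 0
  B[4] = 0 XOR 0 = 0
  B[5] = 0 XOR 1 = 1
  B[6] = 1 XOR 0 = 1
  B[7] = 1 XOR 0 = 1
  B[8] = 1 XOR 1 = 0
  B[9] = 0 XOR 0 = 0
  B[10] = 0 XOR 0 = 0
  B[11] = 0 XOR 0 = 0
  B[12] = 0 XOR 1 = 1
  B[13] = 1 XOR 0 = 1
  B[14] = 1 XOR 0 = 1
= 101001110000111 (21383 decimal)


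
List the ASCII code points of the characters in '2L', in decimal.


String: '2L'  (2 characters)
Per-character ASCII lookup:
  '2': digits start at 48: '2' = 48 + 2 = 50
  'L': uppercase starts at 65: 'L' = 65 + 11 = 76
= 50 76


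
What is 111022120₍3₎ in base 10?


Positional values (base 3):
  0 × 3^0 = 0 × 1 = 0
  2 × 3^1 = 2 × 3 = 6
  1 × 3^2 = 1 × 9 = 9
  2 × 3^3 = 2 × 27 = 54
  2 × 3^4 = 2 × 81 = 162
  0 × 3^5 = 0 × 243 = 0
  1 × 3^6 = 1 × 729 = 729
  1 × 3^7 = 1 × 2187 = 2187
  1 × 3^8 = 1 × 6561 = 6561
Sum = 0 + 6 + 9 + 54 + 162 + 0 + 729 + 2187 + 6561
= 9708
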